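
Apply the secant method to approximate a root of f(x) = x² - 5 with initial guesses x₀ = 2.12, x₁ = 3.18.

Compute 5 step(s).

f(x) = x² - 5
x₀ = 2.12, x₁ = 3.18

Secant formula: x_{n+1} = x_n - f(x_n)(x_n - x_{n-1})/(f(x_n) - f(x_{n-1}))

Iteration 1:
  f(2.120000) = -0.505600
  f(3.180000) = 5.112400
  x_2 = 3.180000 - 5.112400×(3.180000 - 2.120000)/(5.112400 - (-0.505600))
       = 2.215396
Iteration 2:
  f(3.180000) = 5.112400
  f(2.215396) = -0.092020
  x_3 = 2.215396 - (-0.092020)×(2.215396 - 3.180000)/(-0.092020 - 5.112400)
       = 2.232451
Iteration 3:
  f(2.215396) = -0.092020
  f(2.232451) = -0.016161
  x_4 = 2.232451 - (-0.016161)×(2.232451 - 2.215396)/(-0.016161 - (-0.092020))
       = 2.236085
Iteration 4:
  f(2.232451) = -0.016161
  f(2.236085) = 0.000075
  x_5 = 2.236085 - 0.000075×(2.236085 - 2.232451)/(0.000075 - (-0.016161))
       = 2.236068
Iteration 5:
  f(2.236085) = 0.000075
  f(2.236068) = 0.000000
  x_6 = 2.236068 - 0.000000×(2.236068 - 2.236085)/(0.000000 - 0.000075)
       = 2.236068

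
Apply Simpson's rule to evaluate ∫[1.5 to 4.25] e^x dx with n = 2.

f(x) = e^x
a = 1.5, b = 4.25, n = 2
h = (b - a)/n = 1.375000

Simpson's rule: (h/3)[f(x₀) + 4f(x₁) + 2f(x₂) + ... + f(xₙ)]

x_0 = 1.5000, f(x_0) = 4.481689, coefficient = 1
x_1 = 2.8750, f(x_1) = 17.725424, coefficient = 4
x_2 = 4.2500, f(x_2) = 70.105412, coefficient = 1

I ≈ (1.375000/3) × 145.488798 = 66.682366
Exact value: 65.623723
Error: 1.058642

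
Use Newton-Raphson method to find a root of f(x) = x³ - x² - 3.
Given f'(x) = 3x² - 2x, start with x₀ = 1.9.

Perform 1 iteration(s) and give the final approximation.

f(x) = x³ - x² - 3
f'(x) = 3x² - 2x
x₀ = 1.9

Newton-Raphson formula: x_{n+1} = x_n - f(x_n)/f'(x_n)

Iteration 1:
  f(1.900000) = 0.249000
  f'(1.900000) = 7.030000
  x_1 = 1.900000 - 0.249000/7.030000 = 1.864580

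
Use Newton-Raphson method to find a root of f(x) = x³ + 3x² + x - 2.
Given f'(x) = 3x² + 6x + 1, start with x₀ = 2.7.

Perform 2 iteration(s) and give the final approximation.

f(x) = x³ + 3x² + x - 2
f'(x) = 3x² + 6x + 1
x₀ = 2.7

Newton-Raphson formula: x_{n+1} = x_n - f(x_n)/f'(x_n)

Iteration 1:
  f(2.700000) = 42.253000
  f'(2.700000) = 39.070000
  x_1 = 2.700000 - 42.253000/39.070000 = 1.618531
Iteration 2:
  f(1.618531) = 11.717429
  f'(1.618531) = 18.570111
  x_2 = 1.618531 - 11.717429/18.570111 = 0.987548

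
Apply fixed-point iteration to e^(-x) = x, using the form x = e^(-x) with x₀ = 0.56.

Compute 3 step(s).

Equation: e^(-x) = x
Fixed-point form: x = e^(-x)
x₀ = 0.56

x_1 = g(0.560000) = 0.571209
x_2 = g(0.571209) = 0.564842
x_3 = g(0.564842) = 0.568450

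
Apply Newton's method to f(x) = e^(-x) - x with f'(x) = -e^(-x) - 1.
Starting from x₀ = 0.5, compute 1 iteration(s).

f(x) = e^(-x) - x
f'(x) = -e^(-x) - 1
x₀ = 0.5

Newton-Raphson formula: x_{n+1} = x_n - f(x_n)/f'(x_n)

Iteration 1:
  f(0.500000) = 0.106531
  f'(0.500000) = -1.606531
  x_1 = 0.500000 - 0.106531/(-1.606531) = 0.566311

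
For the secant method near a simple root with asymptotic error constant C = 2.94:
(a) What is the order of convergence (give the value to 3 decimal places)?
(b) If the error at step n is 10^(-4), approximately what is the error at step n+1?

(a) Secant method has superlinear convergence with order φ = (1+√5)/2 ≈ 1.618.
    This means |e_{n+1}| ≈ C|e_n|^1.618.

(b) With |e_n| = 10^(-4) and C = 2.94:
    |e_{n+1}| ≈ 2.94 × (10^(-4))^1.618 = 2.94 × 10^(-6.47)

(a) ≈ 1.618 (golden ratio); (b) |e_{n+1}| ≈ 9.913e-07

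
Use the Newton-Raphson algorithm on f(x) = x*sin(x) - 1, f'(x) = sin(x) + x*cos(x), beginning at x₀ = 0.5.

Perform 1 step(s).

f(x) = x*sin(x) - 1
f'(x) = sin(x) + x*cos(x)
x₀ = 0.5

Newton-Raphson formula: x_{n+1} = x_n - f(x_n)/f'(x_n)

Iteration 1:
  f(0.500000) = -0.760287
  f'(0.500000) = 0.918217
  x_1 = 0.500000 - (-0.760287)/0.918217 = 1.328004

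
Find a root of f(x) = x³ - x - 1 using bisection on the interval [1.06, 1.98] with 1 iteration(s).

f(x) = x³ - x - 1
Initial interval: [1.06, 1.98]

Iteration 1:
  c_1 = (1.060000 + 1.980000)/2 = 1.520000
  f(c_1) = f(1.520000) = 0.991808
  f(a) × f(c) < 0, new interval: [1.060000, 1.520000]

After 1 iteration(s), the approximation is c_1 = 1.520000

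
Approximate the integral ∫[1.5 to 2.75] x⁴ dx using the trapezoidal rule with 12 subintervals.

f(x) = x⁴
a = 1.5, b = 2.75, n = 12
h = (b - a)/n = 0.104167

Trapezoidal rule: (h/2)[f(x₀) + 2f(x₁) + 2f(x₂) + ... + f(xₙ)]

x_0 = 1.5000, f(x_0) = 5.062500, coefficient = 1
x_1 = 1.6042, f(x_1) = 6.622134, coefficient = 2
x_2 = 1.7083, f(x_2) = 8.517075, coefficient = 2
x_3 = 1.8125, f(x_3) = 10.792252, coefficient = 2
x_4 = 1.9167, f(x_4) = 13.495419, coefficient = 2
x_5 = 2.0208, f(x_5) = 16.677156, coefficient = 2
x_6 = 2.1250, f(x_6) = 20.390869, coefficient = 2
x_7 = 2.2292, f(x_7) = 24.692790, coefficient = 2
x_8 = 2.3333, f(x_8) = 29.641975, coefficient = 2
x_9 = 2.4375, f(x_9) = 35.300308, coefficient = 2
x_10 = 2.5417, f(x_10) = 41.732497, coefficient = 2
x_11 = 2.6458, f(x_11) = 49.006077, coefficient = 2
x_12 = 2.7500, f(x_12) = 57.191406, coefficient = 1

I ≈ (0.104167/2) × 575.991008 = 29.999532
Exact value: 29.936523
Error: 0.063008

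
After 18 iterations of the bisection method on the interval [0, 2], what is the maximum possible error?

Bisection error bound: |error| ≤ (b-a)/2^n
|error| ≤ (2 - 0)/2^18 = 2/2^18
|error| ≤ 0.0000076294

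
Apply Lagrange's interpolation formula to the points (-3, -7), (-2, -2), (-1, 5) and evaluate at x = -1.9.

Lagrange interpolation formula:
P(x) = Σ yᵢ × Lᵢ(x)
where Lᵢ(x) = Π_{j≠i} (x - xⱼ)/(xᵢ - xⱼ)

L_0(-1.9) = (-1.9 - (-2))/(-3 - (-2)) × (-1.9 - (-1))/(-3 - (-1)) = -0.045000
L_1(-1.9) = (-1.9 - (-3))/(-2 - (-3)) × (-1.9 - (-1))/(-2 - (-1)) = 0.990000
L_2(-1.9) = (-1.9 - (-3))/(-1 - (-3)) × (-1.9 - (-2))/(-1 - (-2)) = 0.055000

P(-1.9) = (-7)×L_0(-1.9) + (-2)×L_1(-1.9) + 5×L_2(-1.9)
P(-1.9) = -1.390000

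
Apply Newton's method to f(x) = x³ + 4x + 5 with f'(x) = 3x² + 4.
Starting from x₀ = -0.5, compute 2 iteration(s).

f(x) = x³ + 4x + 5
f'(x) = 3x² + 4
x₀ = -0.5

Newton-Raphson formula: x_{n+1} = x_n - f(x_n)/f'(x_n)

Iteration 1:
  f(-0.500000) = 2.875000
  f'(-0.500000) = 4.750000
  x_1 = -0.500000 - 2.875000/4.750000 = -1.105263
Iteration 2:
  f(-1.105263) = -0.771249
  f'(-1.105263) = 7.664820
  x_2 = -1.105263 - (-0.771249)/7.664820 = -1.004641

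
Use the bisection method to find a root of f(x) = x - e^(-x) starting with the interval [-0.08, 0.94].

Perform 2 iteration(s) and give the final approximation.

f(x) = x - e^(-x)
Initial interval: [-0.08, 0.94]

Iteration 1:
  c_1 = (-0.080000 + 0.940000)/2 = 0.430000
  f(c_1) = f(0.430000) = -0.220509
  f(a) × f(c) ≥ 0, new interval: [0.430000, 0.940000]
Iteration 2:
  c_2 = (0.430000 + 0.940000)/2 = 0.685000
  f(c_2) = f(0.685000) = 0.180910
  f(a) × f(c) < 0, new interval: [0.430000, 0.685000]

After 2 iteration(s), the approximation is c_2 = 0.685000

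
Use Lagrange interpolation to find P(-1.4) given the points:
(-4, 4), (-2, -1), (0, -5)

Lagrange interpolation formula:
P(x) = Σ yᵢ × Lᵢ(x)
where Lᵢ(x) = Π_{j≠i} (x - xⱼ)/(xᵢ - xⱼ)

L_0(-1.4) = (-1.4 - (-2))/(-4 - (-2)) × (-1.4 - 0)/(-4 - 0) = -0.105000
L_1(-1.4) = (-1.4 - (-4))/(-2 - (-4)) × (-1.4 - 0)/(-2 - 0) = 0.910000
L_2(-1.4) = (-1.4 - (-4))/(0 - (-4)) × (-1.4 - (-2))/(0 - (-2)) = 0.195000

P(-1.4) = 4×L_0(-1.4) + (-1)×L_1(-1.4) + (-5)×L_2(-1.4)
P(-1.4) = -2.305000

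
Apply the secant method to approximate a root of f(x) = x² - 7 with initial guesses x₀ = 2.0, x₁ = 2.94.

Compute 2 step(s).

f(x) = x² - 7
x₀ = 2.0, x₁ = 2.94

Secant formula: x_{n+1} = x_n - f(x_n)(x_n - x_{n-1})/(f(x_n) - f(x_{n-1}))

Iteration 1:
  f(2.000000) = -3.000000
  f(2.940000) = 1.643600
  x_2 = 2.940000 - 1.643600×(2.940000 - 2.000000)/(1.643600 - (-3.000000))
       = 2.607287
Iteration 2:
  f(2.940000) = 1.643600
  f(2.607287) = -0.202052
  x_3 = 2.607287 - (-0.202052)×(2.607287 - 2.940000)/(-0.202052 - 1.643600)
       = 2.643711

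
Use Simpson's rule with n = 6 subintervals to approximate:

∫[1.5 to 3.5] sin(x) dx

f(x) = sin(x)
a = 1.5, b = 3.5, n = 6
h = (b - a)/n = 0.333333

Simpson's rule: (h/3)[f(x₀) + 4f(x₁) + 2f(x₂) + ... + f(xₙ)]

x_0 = 1.5000, f(x_0) = 0.997495, coefficient = 1
x_1 = 1.8333, f(x_1) = 0.965735, coefficient = 4
x_2 = 2.1667, f(x_2) = 0.827660, coefficient = 2
x_3 = 2.5000, f(x_3) = 0.598472, coefficient = 4
x_4 = 2.8333, f(x_4) = 0.303400, coefficient = 2
x_5 = 3.1667, f(x_5) = -0.025071, coefficient = 4
x_6 = 3.5000, f(x_6) = -0.350783, coefficient = 1

I ≈ (0.333333/3) × 9.065375 = 1.007264
Exact value: 1.007194
Error: 0.000070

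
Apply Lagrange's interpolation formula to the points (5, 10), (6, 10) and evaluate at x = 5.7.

Lagrange interpolation formula:
P(x) = Σ yᵢ × Lᵢ(x)
where Lᵢ(x) = Π_{j≠i} (x - xⱼ)/(xᵢ - xⱼ)

L_0(5.7) = (5.7 - 6)/(5 - 6) = 0.300000
L_1(5.7) = (5.7 - 5)/(6 - 5) = 0.700000

P(5.7) = 10×L_0(5.7) + 10×L_1(5.7)
P(5.7) = 10.000000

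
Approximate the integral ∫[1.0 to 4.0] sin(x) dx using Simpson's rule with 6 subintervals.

f(x) = sin(x)
a = 1.0, b = 4.0, n = 6
h = (b - a)/n = 0.500000

Simpson's rule: (h/3)[f(x₀) + 4f(x₁) + 2f(x₂) + ... + f(xₙ)]

x_0 = 1.0000, f(x_0) = 0.841471, coefficient = 1
x_1 = 1.5000, f(x_1) = 0.997495, coefficient = 4
x_2 = 2.0000, f(x_2) = 0.909297, coefficient = 2
x_3 = 2.5000, f(x_3) = 0.598472, coefficient = 4
x_4 = 3.0000, f(x_4) = 0.141120, coefficient = 2
x_5 = 3.5000, f(x_5) = -0.350783, coefficient = 4
x_6 = 4.0000, f(x_6) = -0.756802, coefficient = 1

I ≈ (0.500000/3) × 7.166239 = 1.194373
Exact value: 1.193946
Error: 0.000427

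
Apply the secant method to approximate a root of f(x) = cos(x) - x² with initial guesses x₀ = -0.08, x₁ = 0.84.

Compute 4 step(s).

f(x) = cos(x) - x²
x₀ = -0.08, x₁ = 0.84

Secant formula: x_{n+1} = x_n - f(x_n)(x_n - x_{n-1})/(f(x_n) - f(x_{n-1}))

Iteration 1:
  f(-0.080000) = 0.990402
  f(0.840000) = -0.038137
  x_2 = 0.840000 - (-0.038137)×(0.840000 - (-0.080000))/(-0.038137 - 0.990402)
       = 0.805887
Iteration 2:
  f(0.840000) = -0.038137
  f(0.805887) = 0.043017
  x_3 = 0.805887 - 0.043017×(0.805887 - 0.840000)/(0.043017 - (-0.038137))
       = 0.823969
Iteration 3:
  f(0.805887) = 0.043017
  f(0.823969) = 0.000388
  x_4 = 0.823969 - 0.000388×(0.823969 - 0.805887)/(0.000388 - 0.043017)
       = 0.824134
Iteration 4:
  f(0.823969) = 0.000388
  f(0.824134) = -0.000004
  x_5 = 0.824134 - (-0.000004)×(0.824134 - 0.823969)/(-0.000004 - 0.000388)
       = 0.824132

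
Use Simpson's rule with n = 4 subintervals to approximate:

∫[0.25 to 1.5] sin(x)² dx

f(x) = sin(x)²
a = 0.25, b = 1.5, n = 4
h = (b - a)/n = 0.312500

Simpson's rule: (h/3)[f(x₀) + 4f(x₁) + 2f(x₂) + ... + f(xₙ)]

x_0 = 0.2500, f(x_0) = 0.061209, coefficient = 1
x_1 = 0.5625, f(x_1) = 0.284412, coefficient = 4
x_2 = 0.8750, f(x_2) = 0.589123, coefficient = 2
x_3 = 1.1875, f(x_3) = 0.860139, coefficient = 4
x_4 = 1.5000, f(x_4) = 0.994996, coefficient = 1

I ≈ (0.312500/3) × 6.812655 = 0.709652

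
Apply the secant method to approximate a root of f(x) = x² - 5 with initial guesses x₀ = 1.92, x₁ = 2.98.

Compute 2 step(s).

f(x) = x² - 5
x₀ = 1.92, x₁ = 2.98

Secant formula: x_{n+1} = x_n - f(x_n)(x_n - x_{n-1})/(f(x_n) - f(x_{n-1}))

Iteration 1:
  f(1.920000) = -1.313600
  f(2.980000) = 3.880400
  x_2 = 2.980000 - 3.880400×(2.980000 - 1.920000)/(3.880400 - (-1.313600))
       = 2.188082
Iteration 2:
  f(2.980000) = 3.880400
  f(2.188082) = -0.212299
  x_3 = 2.188082 - (-0.212299)×(2.188082 - 2.980000)/(-0.212299 - 3.880400)
       = 2.229160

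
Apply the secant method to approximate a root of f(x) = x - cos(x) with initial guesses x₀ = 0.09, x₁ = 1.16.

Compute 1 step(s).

f(x) = x - cos(x)
x₀ = 0.09, x₁ = 1.16

Secant formula: x_{n+1} = x_n - f(x_n)(x_n - x_{n-1})/(f(x_n) - f(x_{n-1}))

Iteration 1:
  f(0.090000) = -0.905953
  f(1.160000) = 0.760660
  x_2 = 1.160000 - 0.760660×(1.160000 - 0.090000)/(0.760660 - (-0.905953))
       = 0.671640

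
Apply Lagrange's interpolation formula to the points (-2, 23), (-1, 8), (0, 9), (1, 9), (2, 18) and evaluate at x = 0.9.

Lagrange interpolation formula:
P(x) = Σ yᵢ × Lᵢ(x)
where Lᵢ(x) = Π_{j≠i} (x - xⱼ)/(xᵢ - xⱼ)

L_0(0.9) = (0.9 - (-1))/(-2 - (-1)) × (0.9 - 0)/(-2 - 0) × (0.9 - 1)/(-2 - 1) × (0.9 - 2)/(-2 - 2) = 0.007837
L_1(0.9) = (0.9 - (-2))/(-1 - (-2)) × (0.9 - 0)/(-1 - 0) × (0.9 - 1)/(-1 - 1) × (0.9 - 2)/(-1 - 2) = -0.047850
L_2(0.9) = (0.9 - (-2))/(0 - (-2)) × (0.9 - (-1))/(0 - (-1)) × (0.9 - 1)/(0 - 1) × (0.9 - 2)/(0 - 2) = 0.151525
L_3(0.9) = (0.9 - (-2))/(1 - (-2)) × (0.9 - (-1))/(1 - (-1)) × (0.9 - 0)/(1 - 0) × (0.9 - 2)/(1 - 2) = 0.909150
L_4(0.9) = (0.9 - (-2))/(2 - (-2)) × (0.9 - (-1))/(2 - (-1)) × (0.9 - 0)/(2 - 0) × (0.9 - 1)/(2 - 1) = -0.020662

P(0.9) = 23×L_0(0.9) + 8×L_1(0.9) + 9×L_2(0.9) + 9×L_3(0.9) + 18×L_4(0.9)
P(0.9) = 8.971613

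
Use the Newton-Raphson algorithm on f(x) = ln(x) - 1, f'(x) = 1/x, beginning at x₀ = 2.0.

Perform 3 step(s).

f(x) = ln(x) - 1
f'(x) = 1/x
x₀ = 2.0

Newton-Raphson formula: x_{n+1} = x_n - f(x_n)/f'(x_n)

Iteration 1:
  f(2.000000) = -0.306853
  f'(2.000000) = 0.500000
  x_1 = 2.000000 - (-0.306853)/0.500000 = 2.613706
Iteration 2:
  f(2.613706) = -0.039231
  f'(2.613706) = 0.382599
  x_2 = 2.613706 - (-0.039231)/0.382599 = 2.716244
Iteration 3:
  f(2.716244) = -0.000750
  f'(2.716244) = 0.368155
  x_3 = 2.716244 - (-0.000750)/0.368155 = 2.718281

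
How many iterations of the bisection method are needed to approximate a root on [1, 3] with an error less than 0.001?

We need (b-a)/2^n ≤ 0.001
(3 - 1)/2^n ≤ 0.001
2/2^n ≤ 0.001
2^n ≥ 2000
n ≥ log₂(2000) = 10.97
n ≥ 11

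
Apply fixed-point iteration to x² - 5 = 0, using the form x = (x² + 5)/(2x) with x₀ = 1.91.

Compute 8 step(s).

Equation: x² - 5 = 0
Fixed-point form: x = (x² + 5)/(2x)
x₀ = 1.91

x_1 = g(1.910000) = 2.263901
x_2 = g(2.263901) = 2.236239
x_3 = g(2.236239) = 2.236068
x_4 = g(2.236068) = 2.236068
x_5 = g(2.236068) = 2.236068
x_6 = g(2.236068) = 2.236068
x_7 = g(2.236068) = 2.236068
x_8 = g(2.236068) = 2.236068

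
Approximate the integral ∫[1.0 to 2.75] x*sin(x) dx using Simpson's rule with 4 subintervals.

f(x) = x*sin(x)
a = 1.0, b = 2.75, n = 4
h = (b - a)/n = 0.437500

Simpson's rule: (h/3)[f(x₀) + 4f(x₁) + 2f(x₂) + ... + f(xₙ)]

x_0 = 1.0000, f(x_0) = 0.841471, coefficient = 1
x_1 = 1.4375, f(x_1) = 1.424748, coefficient = 4
x_2 = 1.8750, f(x_2) = 1.788911, coefficient = 2
x_3 = 2.3125, f(x_3) = 1.705050, coefficient = 4
x_4 = 2.7500, f(x_4) = 1.049568, coefficient = 1

I ≈ (0.437500/3) × 17.988051 = 2.623257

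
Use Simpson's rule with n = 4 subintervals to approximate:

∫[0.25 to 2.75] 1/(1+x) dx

f(x) = 1/(1+x)
a = 0.25, b = 2.75, n = 4
h = (b - a)/n = 0.625000

Simpson's rule: (h/3)[f(x₀) + 4f(x₁) + 2f(x₂) + ... + f(xₙ)]

x_0 = 0.2500, f(x_0) = 0.800000, coefficient = 1
x_1 = 0.8750, f(x_1) = 0.533333, coefficient = 4
x_2 = 1.5000, f(x_2) = 0.400000, coefficient = 2
x_3 = 2.1250, f(x_3) = 0.320000, coefficient = 4
x_4 = 2.7500, f(x_4) = 0.266667, coefficient = 1

I ≈ (0.625000/3) × 5.280000 = 1.100000
Exact value: 1.098612
Error: 0.001388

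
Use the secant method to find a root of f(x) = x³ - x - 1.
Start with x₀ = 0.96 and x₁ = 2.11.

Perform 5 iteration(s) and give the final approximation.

f(x) = x³ - x - 1
x₀ = 0.96, x₁ = 2.11

Secant formula: x_{n+1} = x_n - f(x_n)(x_n - x_{n-1})/(f(x_n) - f(x_{n-1}))

Iteration 1:
  f(0.960000) = -1.075264
  f(2.110000) = 6.283931
  x_2 = 2.110000 - 6.283931×(2.110000 - 0.960000)/(6.283931 - (-1.075264))
       = 1.128028
Iteration 2:
  f(2.110000) = 6.283931
  f(1.128028) = -0.692671
  x_3 = 1.128028 - (-0.692671)×(1.128028 - 2.110000)/(-0.692671 - 6.283931)
       = 1.225523
Iteration 3:
  f(1.128028) = -0.692671
  f(1.225523) = -0.384901
  x_4 = 1.225523 - (-0.384901)×(1.225523 - 1.128028)/(-0.384901 - (-0.692671))
       = 1.347452
Iteration 4:
  f(1.225523) = -0.384901
  f(1.347452) = 0.099016
  x_5 = 1.347452 - 0.099016×(1.347452 - 1.225523)/(0.099016 - (-0.384901))
       = 1.322503
Iteration 5:
  f(1.347452) = 0.099016
  f(1.322503) = -0.009425
  x_6 = 1.322503 - (-0.009425)×(1.322503 - 1.347452)/(-0.009425 - 0.099016)
       = 1.324672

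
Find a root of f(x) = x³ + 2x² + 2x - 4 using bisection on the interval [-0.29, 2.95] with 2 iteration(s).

f(x) = x³ + 2x² + 2x - 4
Initial interval: [-0.29, 2.95]

Iteration 1:
  c_1 = (-0.290000 + 2.950000)/2 = 1.330000
  f(c_1) = f(1.330000) = 4.550437
  f(a) × f(c) < 0, new interval: [-0.290000, 1.330000]
Iteration 2:
  c_2 = (-0.290000 + 1.330000)/2 = 0.520000
  f(c_2) = f(0.520000) = -2.278592
  f(a) × f(c) ≥ 0, new interval: [0.520000, 1.330000]

After 2 iteration(s), the approximation is c_2 = 0.520000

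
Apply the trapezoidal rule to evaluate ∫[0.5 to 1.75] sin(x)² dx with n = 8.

f(x) = sin(x)²
a = 0.5, b = 1.75, n = 8
h = (b - a)/n = 0.156250

Trapezoidal rule: (h/2)[f(x₀) + 2f(x₁) + 2f(x₂) + ... + f(xₙ)]

x_0 = 0.5000, f(x_0) = 0.229849, coefficient = 1
x_1 = 0.6562, f(x_1) = 0.372283, coefficient = 2
x_2 = 0.8125, f(x_2) = 0.527089, coefficient = 2
x_3 = 0.9688, f(x_3) = 0.679270, coefficient = 2
x_4 = 1.1250, f(x_4) = 0.814087, coefficient = 2
x_5 = 1.2812, f(x_5) = 0.918480, coefficient = 2
x_6 = 1.4375, f(x_6) = 0.982337, coefficient = 2
x_7 = 1.5938, f(x_7) = 0.999473, coefficient = 2
x_8 = 1.7500, f(x_8) = 0.968228, coefficient = 1

I ≈ (0.156250/2) × 11.784115 = 0.920634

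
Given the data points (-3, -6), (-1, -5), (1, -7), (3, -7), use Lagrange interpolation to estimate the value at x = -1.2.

Lagrange interpolation formula:
P(x) = Σ yᵢ × Lᵢ(x)
where Lᵢ(x) = Π_{j≠i} (x - xⱼ)/(xᵢ - xⱼ)

L_0(-1.2) = (-1.2 - (-1))/(-3 - (-1)) × (-1.2 - 1)/(-3 - 1) × (-1.2 - 3)/(-3 - 3) = 0.038500
L_1(-1.2) = (-1.2 - (-3))/(-1 - (-3)) × (-1.2 - 1)/(-1 - 1) × (-1.2 - 3)/(-1 - 3) = 1.039500
L_2(-1.2) = (-1.2 - (-3))/(1 - (-3)) × (-1.2 - (-1))/(1 - (-1)) × (-1.2 - 3)/(1 - 3) = -0.094500
L_3(-1.2) = (-1.2 - (-3))/(3 - (-3)) × (-1.2 - (-1))/(3 - (-1)) × (-1.2 - 1)/(3 - 1) = 0.016500

P(-1.2) = (-6)×L_0(-1.2) + (-5)×L_1(-1.2) + (-7)×L_2(-1.2) + (-7)×L_3(-1.2)
P(-1.2) = -4.882500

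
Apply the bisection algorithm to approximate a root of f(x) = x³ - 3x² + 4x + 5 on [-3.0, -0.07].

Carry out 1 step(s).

f(x) = x³ - 3x² + 4x + 5
Initial interval: [-3.0, -0.07]

Iteration 1:
  c_1 = (-3.000000 + (-0.070000))/2 = -1.535000
  f(c_1) = f(-1.535000) = -11.825480
  f(a) × f(c) ≥ 0, new interval: [-1.535000, -0.070000]

After 1 iteration(s), the approximation is c_1 = -1.535000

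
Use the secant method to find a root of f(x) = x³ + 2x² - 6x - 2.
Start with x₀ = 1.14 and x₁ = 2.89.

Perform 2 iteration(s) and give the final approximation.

f(x) = x³ + 2x² - 6x - 2
x₀ = 1.14, x₁ = 2.89

Secant formula: x_{n+1} = x_n - f(x_n)(x_n - x_{n-1})/(f(x_n) - f(x_{n-1}))

Iteration 1:
  f(1.140000) = -4.759256
  f(2.890000) = 21.501769
  x_2 = 2.890000 - 21.501769×(2.890000 - 1.140000)/(21.501769 - (-4.759256))
       = 1.457151
Iteration 2:
  f(2.890000) = 21.501769
  f(1.457151) = -3.402378
  x_3 = 1.457151 - (-3.402378)×(1.457151 - 2.890000)/(-3.402378 - 21.501769)
       = 1.652905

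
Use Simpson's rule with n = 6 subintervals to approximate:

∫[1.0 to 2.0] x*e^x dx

f(x) = x*e^x
a = 1.0, b = 2.0, n = 6
h = (b - a)/n = 0.166667

Simpson's rule: (h/3)[f(x₀) + 4f(x₁) + 2f(x₂) + ... + f(xₙ)]

x_0 = 1.0000, f(x_0) = 2.718282, coefficient = 1
x_1 = 1.1667, f(x_1) = 3.746482, coefficient = 4
x_2 = 1.3333, f(x_2) = 5.058224, coefficient = 2
x_3 = 1.5000, f(x_3) = 6.722534, coefficient = 4
x_4 = 1.6667, f(x_4) = 8.824150, coefficient = 2
x_5 = 1.8333, f(x_5) = 11.466952, coefficient = 4
x_6 = 2.0000, f(x_6) = 14.778112, coefficient = 1

I ≈ (0.166667/3) × 133.005013 = 7.389167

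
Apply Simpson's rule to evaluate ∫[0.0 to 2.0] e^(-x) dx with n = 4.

f(x) = e^(-x)
a = 0.0, b = 2.0, n = 4
h = (b - a)/n = 0.500000

Simpson's rule: (h/3)[f(x₀) + 4f(x₁) + 2f(x₂) + ... + f(xₙ)]

x_0 = 0.0000, f(x_0) = 1.000000, coefficient = 1
x_1 = 0.5000, f(x_1) = 0.606531, coefficient = 4
x_2 = 1.0000, f(x_2) = 0.367879, coefficient = 2
x_3 = 1.5000, f(x_3) = 0.223130, coefficient = 4
x_4 = 2.0000, f(x_4) = 0.135335, coefficient = 1

I ≈ (0.500000/3) × 5.189737 = 0.864956
Exact value: 0.864665
Error: 0.000292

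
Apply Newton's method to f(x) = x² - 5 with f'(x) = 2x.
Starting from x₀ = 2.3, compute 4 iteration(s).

f(x) = x² - 5
f'(x) = 2x
x₀ = 2.3

Newton-Raphson formula: x_{n+1} = x_n - f(x_n)/f'(x_n)

Iteration 1:
  f(2.300000) = 0.290000
  f'(2.300000) = 4.600000
  x_1 = 2.300000 - 0.290000/4.600000 = 2.236957
Iteration 2:
  f(2.236957) = 0.003974
  f'(2.236957) = 4.473913
  x_2 = 2.236957 - 0.003974/4.473913 = 2.236068
Iteration 3:
  f(2.236068) = 0.000001
  f'(2.236068) = 4.472136
  x_3 = 2.236068 - 0.000001/4.472136 = 2.236068
Iteration 4:
  f(2.236068) = 0.000000
  f'(2.236068) = 4.472136
  x_4 = 2.236068 - 0.000000/4.472136 = 2.236068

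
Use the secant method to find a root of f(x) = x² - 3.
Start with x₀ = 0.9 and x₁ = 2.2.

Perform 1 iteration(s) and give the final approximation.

f(x) = x² - 3
x₀ = 0.9, x₁ = 2.2

Secant formula: x_{n+1} = x_n - f(x_n)(x_n - x_{n-1})/(f(x_n) - f(x_{n-1}))

Iteration 1:
  f(0.900000) = -2.190000
  f(2.200000) = 1.840000
  x_2 = 2.200000 - 1.840000×(2.200000 - 0.900000)/(1.840000 - (-2.190000))
       = 1.606452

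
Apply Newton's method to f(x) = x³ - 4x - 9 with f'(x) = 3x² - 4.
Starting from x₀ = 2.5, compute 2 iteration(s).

f(x) = x³ - 4x - 9
f'(x) = 3x² - 4
x₀ = 2.5

Newton-Raphson formula: x_{n+1} = x_n - f(x_n)/f'(x_n)

Iteration 1:
  f(2.500000) = -3.375000
  f'(2.500000) = 14.750000
  x_1 = 2.500000 - (-3.375000)/14.750000 = 2.728814
Iteration 2:
  f(2.728814) = 0.404647
  f'(2.728814) = 18.339270
  x_2 = 2.728814 - 0.404647/18.339270 = 2.706749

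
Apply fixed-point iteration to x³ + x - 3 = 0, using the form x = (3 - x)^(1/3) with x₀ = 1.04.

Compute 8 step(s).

Equation: x³ + x - 3 = 0
Fixed-point form: x = (3 - x)^(1/3)
x₀ = 1.04

x_1 = g(1.040000) = 1.251465
x_2 = g(1.251465) = 1.204735
x_3 = g(1.204735) = 1.215373
x_4 = g(1.215373) = 1.212967
x_5 = g(1.212967) = 1.213512
x_6 = g(1.213512) = 1.213389
x_7 = g(1.213389) = 1.213417
x_8 = g(1.213417) = 1.213410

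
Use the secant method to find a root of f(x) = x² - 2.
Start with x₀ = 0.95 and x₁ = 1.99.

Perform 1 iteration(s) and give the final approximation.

f(x) = x² - 2
x₀ = 0.95, x₁ = 1.99

Secant formula: x_{n+1} = x_n - f(x_n)(x_n - x_{n-1})/(f(x_n) - f(x_{n-1}))

Iteration 1:
  f(0.950000) = -1.097500
  f(1.990000) = 1.960100
  x_2 = 1.990000 - 1.960100×(1.990000 - 0.950000)/(1.960100 - (-1.097500))
       = 1.323299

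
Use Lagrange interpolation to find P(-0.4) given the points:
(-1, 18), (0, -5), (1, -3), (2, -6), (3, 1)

Lagrange interpolation formula:
P(x) = Σ yᵢ × Lᵢ(x)
where Lᵢ(x) = Π_{j≠i} (x - xⱼ)/(xᵢ - xⱼ)

L_0(-0.4) = (-0.4 - 0)/(-1 - 0) × (-0.4 - 1)/(-1 - 1) × (-0.4 - 2)/(-1 - 2) × (-0.4 - 3)/(-1 - 3) = 0.190400
L_1(-0.4) = (-0.4 - (-1))/(0 - (-1)) × (-0.4 - 1)/(0 - 1) × (-0.4 - 2)/(0 - 2) × (-0.4 - 3)/(0 - 3) = 1.142400
L_2(-0.4) = (-0.4 - (-1))/(1 - (-1)) × (-0.4 - 0)/(1 - 0) × (-0.4 - 2)/(1 - 2) × (-0.4 - 3)/(1 - 3) = -0.489600
L_3(-0.4) = (-0.4 - (-1))/(2 - (-1)) × (-0.4 - 0)/(2 - 0) × (-0.4 - 1)/(2 - 1) × (-0.4 - 3)/(2 - 3) = 0.190400
L_4(-0.4) = (-0.4 - (-1))/(3 - (-1)) × (-0.4 - 0)/(3 - 0) × (-0.4 - 1)/(3 - 1) × (-0.4 - 2)/(3 - 2) = -0.033600

P(-0.4) = 18×L_0(-0.4) + (-5)×L_1(-0.4) + (-3)×L_2(-0.4) + (-6)×L_3(-0.4) + 1×L_4(-0.4)
P(-0.4) = -1.992000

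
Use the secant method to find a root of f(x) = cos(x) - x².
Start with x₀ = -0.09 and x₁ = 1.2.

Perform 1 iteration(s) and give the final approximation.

f(x) = cos(x) - x²
x₀ = -0.09, x₁ = 1.2

Secant formula: x_{n+1} = x_n - f(x_n)(x_n - x_{n-1})/(f(x_n) - f(x_{n-1}))

Iteration 1:
  f(-0.090000) = 0.987853
  f(1.200000) = -1.077642
  x_2 = 1.200000 - (-1.077642)×(1.200000 - (-0.090000))/(-1.077642 - 0.987853)
       = 0.526961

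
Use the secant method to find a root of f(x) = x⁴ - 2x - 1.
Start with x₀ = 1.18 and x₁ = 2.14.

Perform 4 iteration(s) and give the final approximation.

f(x) = x⁴ - 2x - 1
x₀ = 1.18, x₁ = 2.14

Secant formula: x_{n+1} = x_n - f(x_n)(x_n - x_{n-1})/(f(x_n) - f(x_{n-1}))

Iteration 1:
  f(1.180000) = -1.421222
  f(2.140000) = 15.692736
  x_2 = 2.140000 - 15.692736×(2.140000 - 1.180000)/(15.692736 - (-1.421222))
       = 1.259723
Iteration 2:
  f(2.140000) = 15.692736
  f(1.259723) = -1.001189
  x_3 = 1.259723 - (-1.001189)×(1.259723 - 2.140000)/(-1.001189 - 15.692736)
       = 1.312516
Iteration 3:
  f(1.259723) = -1.001189
  f(1.312516) = -0.657343
  x_4 = 1.312516 - (-0.657343)×(1.312516 - 1.259723)/(-0.657343 - (-1.001189))
       = 1.413443
Iteration 4:
  f(1.312516) = -0.657343
  f(1.413443) = 0.164399
  x_5 = 1.413443 - 0.164399×(1.413443 - 1.312516)/(0.164399 - (-0.657343))
       = 1.393251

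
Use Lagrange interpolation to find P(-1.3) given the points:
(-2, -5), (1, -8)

Lagrange interpolation formula:
P(x) = Σ yᵢ × Lᵢ(x)
where Lᵢ(x) = Π_{j≠i} (x - xⱼ)/(xᵢ - xⱼ)

L_0(-1.3) = (-1.3 - 1)/(-2 - 1) = 0.766667
L_1(-1.3) = (-1.3 - (-2))/(1 - (-2)) = 0.233333

P(-1.3) = (-5)×L_0(-1.3) + (-8)×L_1(-1.3)
P(-1.3) = -5.700000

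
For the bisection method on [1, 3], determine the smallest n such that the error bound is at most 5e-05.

We need (b-a)/2^n ≤ 5e-05
(3 - 1)/2^n ≤ 5e-05
2/2^n ≤ 5e-05
2^n ≥ 40000
n ≥ log₂(40000) = 15.29
n ≥ 16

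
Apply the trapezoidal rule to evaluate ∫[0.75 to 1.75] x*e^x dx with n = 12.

f(x) = x*e^x
a = 0.75, b = 1.75, n = 12
h = (b - a)/n = 0.083333

Trapezoidal rule: (h/2)[f(x₀) + 2f(x₁) + 2f(x₂) + ... + f(xₙ)]

x_0 = 0.7500, f(x_0) = 1.587750, coefficient = 1
x_1 = 0.8333, f(x_1) = 1.917480, coefficient = 2
x_2 = 0.9167, f(x_2) = 2.292528, coefficient = 2
x_3 = 1.0000, f(x_3) = 2.718282, coefficient = 2
x_4 = 1.0833, f(x_4) = 3.200721, coefficient = 2
x_5 = 1.1667, f(x_5) = 3.746482, coefficient = 2
x_6 = 1.2500, f(x_6) = 4.362929, coefficient = 2
x_7 = 1.3333, f(x_7) = 5.058224, coefficient = 2
x_8 = 1.4167, f(x_8) = 5.841417, coefficient = 2
x_9 = 1.5000, f(x_9) = 6.722534, coefficient = 2
x_10 = 1.5833, f(x_10) = 7.712679, coefficient = 2
x_11 = 1.6667, f(x_11) = 8.824150, coefficient = 2
x_12 = 1.7500, f(x_12) = 10.070555, coefficient = 1

I ≈ (0.083333/2) × 116.453156 = 4.852215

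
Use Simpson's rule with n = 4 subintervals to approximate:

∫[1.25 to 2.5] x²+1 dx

f(x) = x²+1
a = 1.25, b = 2.5, n = 4
h = (b - a)/n = 0.312500

Simpson's rule: (h/3)[f(x₀) + 4f(x₁) + 2f(x₂) + ... + f(xₙ)]

x_0 = 1.2500, f(x_0) = 2.562500, coefficient = 1
x_1 = 1.5625, f(x_1) = 3.441406, coefficient = 4
x_2 = 1.8750, f(x_2) = 4.515625, coefficient = 2
x_3 = 2.1875, f(x_3) = 5.785156, coefficient = 4
x_4 = 2.5000, f(x_4) = 7.250000, coefficient = 1

I ≈ (0.312500/3) × 55.750000 = 5.807292
Exact value: 5.807292
Error: 0.000000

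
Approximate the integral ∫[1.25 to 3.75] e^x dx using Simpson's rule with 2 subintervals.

f(x) = e^x
a = 1.25, b = 3.75, n = 2
h = (b - a)/n = 1.250000

Simpson's rule: (h/3)[f(x₀) + 4f(x₁) + 2f(x₂) + ... + f(xₙ)]

x_0 = 1.2500, f(x_0) = 3.490343, coefficient = 1
x_1 = 2.5000, f(x_1) = 12.182494, coefficient = 4
x_2 = 3.7500, f(x_2) = 42.521082, coefficient = 1

I ≈ (1.250000/3) × 94.741401 = 39.475584
Exact value: 39.030739
Error: 0.444845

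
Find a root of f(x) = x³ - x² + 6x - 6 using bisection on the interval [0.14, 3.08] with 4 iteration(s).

f(x) = x³ - x² + 6x - 6
Initial interval: [0.14, 3.08]

Iteration 1:
  c_1 = (0.140000 + 3.080000)/2 = 1.610000
  f(c_1) = f(1.610000) = 5.241181
  f(a) × f(c) < 0, new interval: [0.140000, 1.610000]
Iteration 2:
  c_2 = (0.140000 + 1.610000)/2 = 0.875000
  f(c_2) = f(0.875000) = -0.845703
  f(a) × f(c) ≥ 0, new interval: [0.875000, 1.610000]
Iteration 3:
  c_3 = (0.875000 + 1.610000)/2 = 1.242500
  f(c_3) = f(1.242500) = 1.829373
  f(a) × f(c) < 0, new interval: [0.875000, 1.242500]
Iteration 4:
  c_4 = (0.875000 + 1.242500)/2 = 1.058750
  f(c_4) = f(1.058750) = 0.418356
  f(a) × f(c) < 0, new interval: [0.875000, 1.058750]

After 4 iteration(s), the approximation is c_4 = 1.058750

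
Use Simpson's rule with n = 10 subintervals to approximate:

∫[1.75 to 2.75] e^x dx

f(x) = e^x
a = 1.75, b = 2.75, n = 10
h = (b - a)/n = 0.100000

Simpson's rule: (h/3)[f(x₀) + 4f(x₁) + 2f(x₂) + ... + f(xₙ)]

x_0 = 1.7500, f(x_0) = 5.754603, coefficient = 1
x_1 = 1.8500, f(x_1) = 6.359820, coefficient = 4
x_2 = 1.9500, f(x_2) = 7.028688, coefficient = 2
x_3 = 2.0500, f(x_3) = 7.767901, coefficient = 4
x_4 = 2.1500, f(x_4) = 8.584858, coefficient = 2
x_5 = 2.2500, f(x_5) = 9.487736, coefficient = 4
x_6 = 2.3500, f(x_6) = 10.485570, coefficient = 2
x_7 = 2.4500, f(x_7) = 11.588347, coefficient = 4
x_8 = 2.5500, f(x_8) = 12.807104, coefficient = 2
x_9 = 2.6500, f(x_9) = 14.154039, coefficient = 4
x_10 = 2.7500, f(x_10) = 15.642632, coefficient = 1

I ≈ (0.100000/3) × 296.641041 = 9.888035
Exact value: 9.888029
Error: 0.000005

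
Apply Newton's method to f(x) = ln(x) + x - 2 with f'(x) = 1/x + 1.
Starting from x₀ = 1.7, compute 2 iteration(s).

f(x) = ln(x) + x - 2
f'(x) = 1/x + 1
x₀ = 1.7

Newton-Raphson formula: x_{n+1} = x_n - f(x_n)/f'(x_n)

Iteration 1:
  f(1.700000) = 0.230628
  f'(1.700000) = 1.588235
  x_1 = 1.700000 - 0.230628/1.588235 = 1.554790
Iteration 2:
  f(1.554790) = -0.003870
  f'(1.554790) = 1.643174
  x_2 = 1.554790 - (-0.003870)/1.643174 = 1.557145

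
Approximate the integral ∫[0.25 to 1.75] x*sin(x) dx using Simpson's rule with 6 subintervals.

f(x) = x*sin(x)
a = 0.25, b = 1.75, n = 6
h = (b - a)/n = 0.250000

Simpson's rule: (h/3)[f(x₀) + 4f(x₁) + 2f(x₂) + ... + f(xₙ)]

x_0 = 0.2500, f(x_0) = 0.061851, coefficient = 1
x_1 = 0.5000, f(x_1) = 0.239713, coefficient = 4
x_2 = 0.7500, f(x_2) = 0.511229, coefficient = 2
x_3 = 1.0000, f(x_3) = 0.841471, coefficient = 4
x_4 = 1.2500, f(x_4) = 1.186231, coefficient = 2
x_5 = 1.5000, f(x_5) = 1.496242, coefficient = 4
x_6 = 1.7500, f(x_6) = 1.721975, coefficient = 1

I ≈ (0.250000/3) × 15.488451 = 1.290704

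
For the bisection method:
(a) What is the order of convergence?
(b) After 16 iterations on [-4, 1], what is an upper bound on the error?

(a) Bisection has linear (order 1) convergence; the error is halved each step.

(b) Error bound = (b-a)/2^n = (1 - (-4))/2^{16}
    = 5/2^{16}

(a) 1 (linear); (b) error ≤ 7.63e-05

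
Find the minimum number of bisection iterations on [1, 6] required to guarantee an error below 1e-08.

We need (b-a)/2^n ≤ 1e-08
(6 - 1)/2^n ≤ 1e-08
5/2^n ≤ 1e-08
2^n ≥ 500000000
n ≥ log₂(500000000) = 28.90
n ≥ 29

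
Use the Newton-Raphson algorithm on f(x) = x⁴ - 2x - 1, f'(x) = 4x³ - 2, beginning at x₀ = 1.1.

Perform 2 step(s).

f(x) = x⁴ - 2x - 1
f'(x) = 4x³ - 2
x₀ = 1.1

Newton-Raphson formula: x_{n+1} = x_n - f(x_n)/f'(x_n)

Iteration 1:
  f(1.100000) = -1.735900
  f'(1.100000) = 3.324000
  x_1 = 1.100000 - (-1.735900)/3.324000 = 1.622232
Iteration 2:
  f(1.622232) = 2.681051
  f'(1.622232) = 15.076509
  x_2 = 1.622232 - 2.681051/15.076509 = 1.444403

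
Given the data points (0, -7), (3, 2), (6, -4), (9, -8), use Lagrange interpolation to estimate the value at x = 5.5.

Lagrange interpolation formula:
P(x) = Σ yᵢ × Lᵢ(x)
where Lᵢ(x) = Π_{j≠i} (x - xⱼ)/(xᵢ - xⱼ)

L_0(5.5) = (5.5 - 3)/(0 - 3) × (5.5 - 6)/(0 - 6) × (5.5 - 9)/(0 - 9) = -0.027006
L_1(5.5) = (5.5 - 0)/(3 - 0) × (5.5 - 6)/(3 - 6) × (5.5 - 9)/(3 - 9) = 0.178241
L_2(5.5) = (5.5 - 0)/(6 - 0) × (5.5 - 3)/(6 - 3) × (5.5 - 9)/(6 - 9) = 0.891204
L_3(5.5) = (5.5 - 0)/(9 - 0) × (5.5 - 3)/(9 - 3) × (5.5 - 6)/(9 - 6) = -0.042438

P(5.5) = (-7)×L_0(5.5) + 2×L_1(5.5) + (-4)×L_2(5.5) + (-8)×L_3(5.5)
P(5.5) = -2.679784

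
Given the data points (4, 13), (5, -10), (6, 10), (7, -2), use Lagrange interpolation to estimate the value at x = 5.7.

Lagrange interpolation formula:
P(x) = Σ yᵢ × Lᵢ(x)
where Lᵢ(x) = Π_{j≠i} (x - xⱼ)/(xᵢ - xⱼ)

L_0(5.7) = (5.7 - 5)/(4 - 5) × (5.7 - 6)/(4 - 6) × (5.7 - 7)/(4 - 7) = -0.045500
L_1(5.7) = (5.7 - 4)/(5 - 4) × (5.7 - 6)/(5 - 6) × (5.7 - 7)/(5 - 7) = 0.331500
L_2(5.7) = (5.7 - 4)/(6 - 4) × (5.7 - 5)/(6 - 5) × (5.7 - 7)/(6 - 7) = 0.773500
L_3(5.7) = (5.7 - 4)/(7 - 4) × (5.7 - 5)/(7 - 5) × (5.7 - 6)/(7 - 6) = -0.059500

P(5.7) = 13×L_0(5.7) + (-10)×L_1(5.7) + 10×L_2(5.7) + (-2)×L_3(5.7)
P(5.7) = 3.947500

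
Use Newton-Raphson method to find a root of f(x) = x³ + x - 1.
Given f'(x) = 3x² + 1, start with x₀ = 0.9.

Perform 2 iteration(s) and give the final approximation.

f(x) = x³ + x - 1
f'(x) = 3x² + 1
x₀ = 0.9

Newton-Raphson formula: x_{n+1} = x_n - f(x_n)/f'(x_n)

Iteration 1:
  f(0.900000) = 0.629000
  f'(0.900000) = 3.430000
  x_1 = 0.900000 - 0.629000/3.430000 = 0.716618
Iteration 2:
  f(0.716618) = 0.084631
  f'(0.716618) = 2.540624
  x_2 = 0.716618 - 0.084631/2.540624 = 0.683307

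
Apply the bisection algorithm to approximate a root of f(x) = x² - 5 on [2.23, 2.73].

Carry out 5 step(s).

f(x) = x² - 5
Initial interval: [2.23, 2.73]

Iteration 1:
  c_1 = (2.230000 + 2.730000)/2 = 2.480000
  f(c_1) = f(2.480000) = 1.150400
  f(a) × f(c) < 0, new interval: [2.230000, 2.480000]
Iteration 2:
  c_2 = (2.230000 + 2.480000)/2 = 2.355000
  f(c_2) = f(2.355000) = 0.546025
  f(a) × f(c) < 0, new interval: [2.230000, 2.355000]
Iteration 3:
  c_3 = (2.230000 + 2.355000)/2 = 2.292500
  f(c_3) = f(2.292500) = 0.255556
  f(a) × f(c) < 0, new interval: [2.230000, 2.292500]
Iteration 4:
  c_4 = (2.230000 + 2.292500)/2 = 2.261250
  f(c_4) = f(2.261250) = 0.113252
  f(a) × f(c) < 0, new interval: [2.230000, 2.261250]
Iteration 5:
  c_5 = (2.230000 + 2.261250)/2 = 2.245625
  f(c_5) = f(2.245625) = 0.042832
  f(a) × f(c) < 0, new interval: [2.230000, 2.245625]

After 5 iteration(s), the approximation is c_5 = 2.245625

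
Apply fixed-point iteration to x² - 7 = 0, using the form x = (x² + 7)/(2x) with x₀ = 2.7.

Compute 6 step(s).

Equation: x² - 7 = 0
Fixed-point form: x = (x² + 7)/(2x)
x₀ = 2.7

x_1 = g(2.700000) = 2.646296
x_2 = g(2.646296) = 2.645751
x_3 = g(2.645751) = 2.645751
x_4 = g(2.645751) = 2.645751
x_5 = g(2.645751) = 2.645751
x_6 = g(2.645751) = 2.645751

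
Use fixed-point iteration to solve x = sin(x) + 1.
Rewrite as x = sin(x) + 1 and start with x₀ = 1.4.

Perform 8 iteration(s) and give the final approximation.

Equation: x = sin(x) + 1
Fixed-point form: x = sin(x) + 1
x₀ = 1.4

x_1 = g(1.400000) = 1.985450
x_2 = g(1.985450) = 1.915256
x_3 = g(1.915256) = 1.941258
x_4 = g(1.941258) = 1.932160
x_5 = g(1.932160) = 1.935415
x_6 = g(1.935415) = 1.934260
x_7 = g(1.934260) = 1.934671
x_8 = g(1.934671) = 1.934525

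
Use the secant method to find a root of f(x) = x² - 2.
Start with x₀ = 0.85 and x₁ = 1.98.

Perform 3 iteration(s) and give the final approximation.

f(x) = x² - 2
x₀ = 0.85, x₁ = 1.98

Secant formula: x_{n+1} = x_n - f(x_n)(x_n - x_{n-1})/(f(x_n) - f(x_{n-1}))

Iteration 1:
  f(0.850000) = -1.277500
  f(1.980000) = 1.920400
  x_2 = 1.980000 - 1.920400×(1.980000 - 0.850000)/(1.920400 - (-1.277500))
       = 1.301413
Iteration 2:
  f(1.980000) = 1.920400
  f(1.301413) = -0.306323
  x_3 = 1.301413 - (-0.306323)×(1.301413 - 1.980000)/(-0.306323 - 1.920400)
       = 1.394764
Iteration 3:
  f(1.301413) = -0.306323
  f(1.394764) = -0.054632
  x_4 = 1.394764 - (-0.054632)×(1.394764 - 1.301413)/(-0.054632 - (-0.306323))
       = 1.415027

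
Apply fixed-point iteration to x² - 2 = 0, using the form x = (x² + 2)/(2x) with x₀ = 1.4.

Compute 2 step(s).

Equation: x² - 2 = 0
Fixed-point form: x = (x² + 2)/(2x)
x₀ = 1.4

x_1 = g(1.400000) = 1.414286
x_2 = g(1.414286) = 1.414214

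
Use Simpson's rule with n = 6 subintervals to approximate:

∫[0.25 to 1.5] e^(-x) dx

f(x) = e^(-x)
a = 0.25, b = 1.5, n = 6
h = (b - a)/n = 0.208333

Simpson's rule: (h/3)[f(x₀) + 4f(x₁) + 2f(x₂) + ... + f(xₙ)]

x_0 = 0.2500, f(x_0) = 0.778801, coefficient = 1
x_1 = 0.4583, f(x_1) = 0.632337, coefficient = 4
x_2 = 0.6667, f(x_2) = 0.513417, coefficient = 2
x_3 = 0.8750, f(x_3) = 0.416862, coefficient = 4
x_4 = 1.0833, f(x_4) = 0.338465, coefficient = 2
x_5 = 1.2917, f(x_5) = 0.274812, coefficient = 4
x_6 = 1.5000, f(x_6) = 0.223130, coefficient = 1

I ≈ (0.208333/3) × 8.001740 = 0.555676
Exact value: 0.555671
Error: 0.000006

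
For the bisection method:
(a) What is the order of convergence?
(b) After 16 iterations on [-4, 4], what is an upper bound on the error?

(a) Bisection has linear (order 1) convergence; the error is halved each step.

(b) Error bound = (b-a)/2^n = (4 - (-4))/2^{16}
    = 8/2^{16}

(a) 1 (linear); (b) error ≤ 1.22e-04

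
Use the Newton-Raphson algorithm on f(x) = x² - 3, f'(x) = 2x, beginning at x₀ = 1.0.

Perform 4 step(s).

f(x) = x² - 3
f'(x) = 2x
x₀ = 1.0

Newton-Raphson formula: x_{n+1} = x_n - f(x_n)/f'(x_n)

Iteration 1:
  f(1.000000) = -2.000000
  f'(1.000000) = 2.000000
  x_1 = 1.000000 - (-2.000000)/2.000000 = 2.000000
Iteration 2:
  f(2.000000) = 1.000000
  f'(2.000000) = 4.000000
  x_2 = 2.000000 - 1.000000/4.000000 = 1.750000
Iteration 3:
  f(1.750000) = 0.062500
  f'(1.750000) = 3.500000
  x_3 = 1.750000 - 0.062500/3.500000 = 1.732143
Iteration 4:
  f(1.732143) = 0.000319
  f'(1.732143) = 3.464286
  x_4 = 1.732143 - 0.000319/3.464286 = 1.732051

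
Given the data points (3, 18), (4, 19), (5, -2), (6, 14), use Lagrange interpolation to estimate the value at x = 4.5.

Lagrange interpolation formula:
P(x) = Σ yᵢ × Lᵢ(x)
where Lᵢ(x) = Π_{j≠i} (x - xⱼ)/(xᵢ - xⱼ)

L_0(4.5) = (4.5 - 4)/(3 - 4) × (4.5 - 5)/(3 - 5) × (4.5 - 6)/(3 - 6) = -0.062500
L_1(4.5) = (4.5 - 3)/(4 - 3) × (4.5 - 5)/(4 - 5) × (4.5 - 6)/(4 - 6) = 0.562500
L_2(4.5) = (4.5 - 3)/(5 - 3) × (4.5 - 4)/(5 - 4) × (4.5 - 6)/(5 - 6) = 0.562500
L_3(4.5) = (4.5 - 3)/(6 - 3) × (4.5 - 4)/(6 - 4) × (4.5 - 5)/(6 - 5) = -0.062500

P(4.5) = 18×L_0(4.5) + 19×L_1(4.5) + (-2)×L_2(4.5) + 14×L_3(4.5)
P(4.5) = 7.562500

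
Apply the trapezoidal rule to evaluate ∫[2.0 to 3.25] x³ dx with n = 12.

f(x) = x³
a = 2.0, b = 3.25, n = 12
h = (b - a)/n = 0.104167

Trapezoidal rule: (h/2)[f(x₀) + 2f(x₁) + 2f(x₂) + ... + f(xₙ)]

x_0 = 2.0000, f(x_0) = 8.000000, coefficient = 1
x_1 = 2.1042, f(x_1) = 9.316234, coefficient = 2
x_2 = 2.2083, f(x_2) = 10.769459, coefficient = 2
x_3 = 2.3125, f(x_3) = 12.366455, coefficient = 2
x_4 = 2.4167, f(x_4) = 14.114005, coefficient = 2
x_5 = 2.5208, f(x_5) = 16.018889, coefficient = 2
x_6 = 2.6250, f(x_6) = 18.087891, coefficient = 2
x_7 = 2.7292, f(x_7) = 20.327790, coefficient = 2
x_8 = 2.8333, f(x_8) = 22.745370, coefficient = 2
x_9 = 2.9375, f(x_9) = 25.347412, coefficient = 2
x_10 = 3.0417, f(x_10) = 28.140697, coefficient = 2
x_11 = 3.1458, f(x_11) = 31.132008, coefficient = 2
x_12 = 3.2500, f(x_12) = 34.328125, coefficient = 1

I ≈ (0.104167/2) × 459.060547 = 23.909403
Exact value: 23.891602
Error: 0.017802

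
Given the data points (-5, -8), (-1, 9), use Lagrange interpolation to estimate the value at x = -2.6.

Lagrange interpolation formula:
P(x) = Σ yᵢ × Lᵢ(x)
where Lᵢ(x) = Π_{j≠i} (x - xⱼ)/(xᵢ - xⱼ)

L_0(-2.6) = (-2.6 - (-1))/(-5 - (-1)) = 0.400000
L_1(-2.6) = (-2.6 - (-5))/(-1 - (-5)) = 0.600000

P(-2.6) = (-8)×L_0(-2.6) + 9×L_1(-2.6)
P(-2.6) = 2.200000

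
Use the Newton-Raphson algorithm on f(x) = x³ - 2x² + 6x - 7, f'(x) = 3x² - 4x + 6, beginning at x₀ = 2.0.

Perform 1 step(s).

f(x) = x³ - 2x² + 6x - 7
f'(x) = 3x² - 4x + 6
x₀ = 2.0

Newton-Raphson formula: x_{n+1} = x_n - f(x_n)/f'(x_n)

Iteration 1:
  f(2.000000) = 5.000000
  f'(2.000000) = 10.000000
  x_1 = 2.000000 - 5.000000/10.000000 = 1.500000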